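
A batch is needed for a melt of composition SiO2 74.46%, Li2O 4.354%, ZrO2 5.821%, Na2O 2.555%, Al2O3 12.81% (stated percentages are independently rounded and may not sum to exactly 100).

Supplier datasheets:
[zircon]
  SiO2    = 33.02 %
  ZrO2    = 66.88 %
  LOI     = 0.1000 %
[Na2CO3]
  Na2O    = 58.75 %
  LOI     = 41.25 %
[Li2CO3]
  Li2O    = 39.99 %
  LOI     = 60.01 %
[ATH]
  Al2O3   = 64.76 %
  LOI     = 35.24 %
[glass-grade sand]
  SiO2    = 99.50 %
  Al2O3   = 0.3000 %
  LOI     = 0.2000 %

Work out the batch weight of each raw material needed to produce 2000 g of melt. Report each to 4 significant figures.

Batch per 2000 g melt:
  zircon: 174.1 g
  Na2CO3: 86.98 g
  Li2CO3: 217.8 g
  ATH: 388.9 g
  glass-grade sand: 1439 g
Total batch = 2307 g; LOI loss = 306.7 g; yield = 86.71%

Values along the way are shown (rounded to four significant digits) alongside each step. The working math carries full float precision through every step — a single rounding produces every reported figure — all derived quantities are rebuilt in full precision (totals, ignition loss, the five compositions, glass mass, yield) from the weighed amounts on 2000 g of glass, as written in the problem or answer text.
The oxide mass targets at 2000 g melt:
  SiO2: 74.46% × 2000 = 1489 g
  Li2O: 4.354% × 2000 = 87.08 g
  ZrO2: 5.821% × 2000 = 116.4 g
  Na2O: 2.555% × 2000 = 51.10 g
  Al2O3: 12.81% × 2000 = 256.2 g
Sums-versus-targets review working from each reported weight, relative to the basis at hand (each sum matches its target mass exact up to rounding of places):
  SiO2: 174.1·0.3302 + 1439·0.9950 = 1489 g (target 1489 g)
  Li2O: 217.8·0.3999 = 87.10 g (target 87.08 g)
  ZrO2: 174.1·0.6688 = 116.4 g (target 116.4 g)
  Na2O: 86.98·0.5875 = 51.10 g (target 51.10 g)
  Al2O3: 388.9·0.6476 + 1439·0.003000 = 256.2 g (target 256.2 g)
The glass-mass cross-check: total charge less LOI = 2000 g (targets for the oxides total 2000 g; basis as stated: 2000 g — a pure rounding effect).
Adding the batch up: Σ batch = 2307 g; Σ batch·LOI gives LOI loss = 306.7 g; as yield: glass ÷ batch → 86.71%.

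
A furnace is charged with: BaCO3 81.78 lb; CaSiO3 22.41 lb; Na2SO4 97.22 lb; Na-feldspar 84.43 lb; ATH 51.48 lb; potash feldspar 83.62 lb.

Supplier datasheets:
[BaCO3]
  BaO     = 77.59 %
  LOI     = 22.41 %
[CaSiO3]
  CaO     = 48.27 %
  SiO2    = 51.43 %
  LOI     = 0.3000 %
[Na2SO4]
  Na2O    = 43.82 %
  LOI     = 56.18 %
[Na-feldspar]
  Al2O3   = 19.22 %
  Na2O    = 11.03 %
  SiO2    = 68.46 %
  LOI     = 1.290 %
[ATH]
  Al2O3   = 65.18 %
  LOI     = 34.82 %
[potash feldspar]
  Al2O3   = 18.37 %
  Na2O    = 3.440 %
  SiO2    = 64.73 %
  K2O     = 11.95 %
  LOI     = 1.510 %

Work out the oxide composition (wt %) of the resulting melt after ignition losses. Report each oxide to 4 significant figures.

Glass mass = 327.7 lb (batch 420.9 − LOI 93.29).
Composition: Al2O3 19.88%, Na2O 16.72%, CaO 3.301%, BaO 19.37%, SiO2 37.68%, K2O 3.050%

Mid-chain values are shown (rounded to four significant digits) in the working. All arithmetic maintains full float precision through every step; each reported value receives exactly one rounding. The derived quantities (yield, ignition loss, totals, the six compositions, glass mass) are carried from the weighed amounts on 327.7 lb of glass in full float precision exactly as printed in the problem or the answer.
Delivered oxide masses:
  Al2O3: 84.43·0.1922 + 51.48·0.6518 + 83.62·0.1837 = 65.14 lb
  Na2O: 97.22·0.4382 + 84.43·0.1103 + 83.62·0.03440 = 54.79 lb
  CaO: 22.41·0.4827 = 10.82 lb
  BaO: 81.78·0.7759 = 63.45 lb
  SiO2: 22.41·0.5143 + 84.43·0.6846 + 83.62·0.6473 = 123.5 lb
  K2O: 83.62·0.1195 = 9.993 lb
LOI: 81.78·0.2241 + 22.41·0.003000 + 97.22·0.5618 + 84.43·0.01290 + 51.48·0.3482 + 83.62·0.01510 = 93.29 lb
The glass mass, total less LOI, = 420.9 − 93.29 = 327.7 lb (= Σ oxide masses)
each oxide over glass, ×100, is wt %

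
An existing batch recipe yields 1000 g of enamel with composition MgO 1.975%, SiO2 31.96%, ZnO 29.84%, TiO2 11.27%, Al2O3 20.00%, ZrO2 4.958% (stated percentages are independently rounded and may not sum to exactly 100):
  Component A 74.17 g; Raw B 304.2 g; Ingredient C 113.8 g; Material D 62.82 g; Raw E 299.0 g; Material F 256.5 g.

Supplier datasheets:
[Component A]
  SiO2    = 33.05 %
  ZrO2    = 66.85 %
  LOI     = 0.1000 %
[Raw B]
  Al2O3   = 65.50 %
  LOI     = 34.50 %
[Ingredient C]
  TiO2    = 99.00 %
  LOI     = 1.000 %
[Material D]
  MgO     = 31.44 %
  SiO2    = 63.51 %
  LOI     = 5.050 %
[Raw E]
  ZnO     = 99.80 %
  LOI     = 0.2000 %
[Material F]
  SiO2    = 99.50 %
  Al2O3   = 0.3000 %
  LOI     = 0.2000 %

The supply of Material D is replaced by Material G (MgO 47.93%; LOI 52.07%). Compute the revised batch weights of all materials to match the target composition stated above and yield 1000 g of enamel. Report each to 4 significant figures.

All internal work carries full float precision from first step to last — the intermediate values are printed rounded off to 4 significant digits alongside each step; a single rounding produces every reported number. Derived quantities are recomputed from the weighed amounts per 1000 g of glass at full precision (the totals, the six compositions, yield, net glass mass, ignition loss) as they appear in the problem or the answer.
Per-oxide target masses for 1000 g enamel:
  MgO: 1.975% × 1000 = 19.75 g
  SiO2: 31.96% × 1000 = 319.6 g
  ZnO: 29.84% × 1000 = 298.4 g
  TiO2: 11.27% × 1000 = 112.7 g
  Al2O3: 20.00% × 1000 = 200.0 g
  ZrO2: 4.958% × 1000 = 49.58 g
Mass-balance tally per oxide using the reported weights, versus the basis set out (delivered sums recover each target inside rounding margins):
  MgO: 41.21·0.4793 = 19.75 g (target 19.75 g)
  SiO2: 74.17·0.3305 + 296.6·0.9950 = 319.6 g (target 319.6 g)
  ZnO: 299.0·0.9980 = 298.4 g (target 298.4 g)
  TiO2: 113.8·0.9900 = 112.7 g (target 112.7 g)
  Al2O3: 304.0·0.6550 + 296.6·0.003000 = 200.0 g (target 200.0 g)
  ZrO2: 74.17·0.6685 = 49.58 g (target 49.58 g)
Glass mass check: total charge less LOI = 1000 g (the targets, summed, come to 1000 g; versus the stated basis of 1000 g — any gap is answer rounding).
Total batch = Σ batch = 1129 g; loss to ignition Σ batch·LOI = 128.7 g; yield = glass ÷ total batch = 88.59%.

Revised batch per 1000 g enamel:
  Component A: 74.17 g
  Raw B: 304.0 g
  Ingredient C: 113.8 g
  Material G: 41.21 g
  Raw E: 299.0 g
  Material F: 296.6 g
Total batch = 1129 g; LOI loss = 128.7 g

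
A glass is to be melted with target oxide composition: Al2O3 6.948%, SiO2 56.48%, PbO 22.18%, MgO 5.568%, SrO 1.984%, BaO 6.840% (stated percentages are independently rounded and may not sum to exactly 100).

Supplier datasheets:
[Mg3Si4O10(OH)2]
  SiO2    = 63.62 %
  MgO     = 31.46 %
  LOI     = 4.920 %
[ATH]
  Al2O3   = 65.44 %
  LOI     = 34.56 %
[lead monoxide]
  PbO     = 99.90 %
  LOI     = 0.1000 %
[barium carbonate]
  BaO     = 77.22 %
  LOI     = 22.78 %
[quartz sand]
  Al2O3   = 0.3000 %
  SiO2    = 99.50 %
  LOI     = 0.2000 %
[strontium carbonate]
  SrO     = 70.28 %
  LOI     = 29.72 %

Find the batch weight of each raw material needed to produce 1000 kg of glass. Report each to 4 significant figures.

Batch per 1000 kg glass:
  Mg3Si4O10(OH)2: 177.0 kg
  ATH: 104.1 kg
  lead monoxide: 222.0 kg
  barium carbonate: 88.58 kg
  quartz sand: 454.5 kg
  strontium carbonate: 28.23 kg
Total batch = 1074 kg; LOI loss = 74.38 kg; yield = 93.08%

The intermediate values are shown (rounded to four significant digits) alongside each step. The working math holds full precision from first step to last; a single rounding completes each reported value. Derived quantities (yield, glass mass, totals, the six compositions, ignition loss) are rebuilt using the weight values per 1000 kg of glass in full float precision, exactly as printed in problem or answer.
Per-oxide target masses for 1000 kg glass:
  Al2O3: 6.948% × 1000 = 69.48 kg
  SiO2: 56.48% × 1000 = 564.8 kg
  PbO: 22.18% × 1000 = 221.8 kg
  MgO: 5.568% × 1000 = 55.68 kg
  SrO: 1.984% × 1000 = 19.84 kg
  BaO: 6.840% × 1000 = 68.40 kg
Balance tally, oxide-wise, per the reported batch figures, relative to the basis at hand (sum by sum, the targets are met given rounding of the digits):
  Al2O3: 104.1·0.6544 + 454.5·0.003000 = 69.49 kg (target 69.48 kg)
  SiO2: 177.0·0.6362 + 454.5·0.9950 = 564.8 kg (target 564.8 kg)
  PbO: 222.0·0.9990 = 221.8 kg (target 221.8 kg)
  MgO: 177.0·0.3146 = 55.68 kg (target 55.68 kg)
  SrO: 28.23·0.7028 = 19.84 kg (target 19.84 kg)
  BaO: 88.58·0.7722 = 68.40 kg (target 68.40 kg)
Glass-mass closure: batch total minus LOI = 1000 kg (oxide target masses add up to 1000 kg; basis as stated: 1000 kg — deltas are rounding alone).
Total batch = Σ batch = 1074 kg; Σ batch·LOI gives LOI loss = 74.38 kg; yield = glass ÷ total batch = 93.08%.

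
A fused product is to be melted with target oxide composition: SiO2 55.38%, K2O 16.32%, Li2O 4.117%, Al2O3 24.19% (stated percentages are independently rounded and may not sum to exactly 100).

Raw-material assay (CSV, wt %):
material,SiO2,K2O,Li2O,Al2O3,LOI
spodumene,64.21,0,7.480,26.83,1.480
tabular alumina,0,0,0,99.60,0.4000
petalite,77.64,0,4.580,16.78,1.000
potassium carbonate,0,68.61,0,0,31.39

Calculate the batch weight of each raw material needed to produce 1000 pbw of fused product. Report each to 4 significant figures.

In-progress results appear rounded to 4 significant figures in the printout. All internal work maintains exact precision in every operation; each reported value is rounded only once; all derived quantities (net glass mass, yield, totals, the four compositions, LOI) are rebuilt in full precision using the weight values on 1000 pbw of glass, as set out in the problem or the answer.
Target masses of each oxide per 1000 pbw fused product:
  SiO2: 55.38% × 1000 = 553.8 pbw
  K2O: 16.32% × 1000 = 163.2 pbw
  Li2O: 4.117% × 1000 = 41.17 pbw
  Al2O3: 24.19% × 1000 = 241.9 pbw
A balance pass over the oxides, given the weights on record, relative to the basis at hand (each sum matches its target mass up to rounding of the answer):
  SiO2: 230.2·0.6421 + 522.9·0.7764 = 553.8 pbw (target 553.8 pbw)
  K2O: 237.9·0.6861 = 163.2 pbw (target 163.2 pbw)
  Li2O: 230.2·0.07480 + 522.9·0.04580 = 41.17 pbw (target 41.17 pbw)
  Al2O3: 230.2·0.2683 + 92.76·0.9960 + 522.9·0.1678 = 241.9 pbw (target 241.9 pbw)
Auditing the glass mass value: total batch − LOI = 1000 pbw (oxide target masses add up to 1000 pbw; stated basis 1000 pbw — any gap is answer rounding).
Adding the batch up: Σ batch = 1084 pbw; ignition loss, Σ(batch × LOI) = 83.68 pbw; yield: glass divided by total = 92.28%.

Batch per 1000 pbw fused product:
  spodumene: 230.2 pbw
  tabular alumina: 92.76 pbw
  petalite: 522.9 pbw
  potassium carbonate: 237.9 pbw
Total batch = 1084 pbw; LOI loss = 83.68 pbw; yield = 92.28%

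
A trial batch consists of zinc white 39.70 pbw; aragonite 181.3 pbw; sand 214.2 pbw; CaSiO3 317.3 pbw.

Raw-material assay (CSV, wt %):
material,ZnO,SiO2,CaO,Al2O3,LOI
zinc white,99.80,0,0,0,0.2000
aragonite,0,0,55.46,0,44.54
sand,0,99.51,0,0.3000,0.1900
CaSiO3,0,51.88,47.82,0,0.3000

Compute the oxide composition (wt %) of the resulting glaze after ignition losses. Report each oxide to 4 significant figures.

Values along the way are shown rounded to 4 significant digits in the working. Each numeric step keeps full precision from first step to last; a single rounding yields every reported value; all derived quantities (four oxide percentages, the yield, net glass mass, ignition loss, totals) are recomputed in exact precision from the batch weights at 670.3 pbw of glass, exactly as shown in question or answer.
Per-oxide mass from batch:
  ZnO: 39.70·0.9980 = 39.62 pbw
  SiO2: 214.2·0.9951 + 317.3·0.5188 = 377.8 pbw
  CaO: 181.3·0.5546 + 317.3·0.4782 = 252.3 pbw
  Al2O3: 214.2·0.003000 = 0.6426 pbw
LOI: 39.70·0.002000 + 181.3·0.4454 + 214.2·0.001900 + 317.3·0.003000 = 82.19 pbw
batch − LOI leaves glass = 752.5 − 82.19 = 670.3 pbw (the oxide masses sum to this)
wt % = 100 × oxide mass / glass mass

Glass mass = 670.3 pbw (batch 752.5 − LOI 82.19).
Composition: ZnO 5.911%, SiO2 56.36%, CaO 37.64%, Al2O3 0.09587%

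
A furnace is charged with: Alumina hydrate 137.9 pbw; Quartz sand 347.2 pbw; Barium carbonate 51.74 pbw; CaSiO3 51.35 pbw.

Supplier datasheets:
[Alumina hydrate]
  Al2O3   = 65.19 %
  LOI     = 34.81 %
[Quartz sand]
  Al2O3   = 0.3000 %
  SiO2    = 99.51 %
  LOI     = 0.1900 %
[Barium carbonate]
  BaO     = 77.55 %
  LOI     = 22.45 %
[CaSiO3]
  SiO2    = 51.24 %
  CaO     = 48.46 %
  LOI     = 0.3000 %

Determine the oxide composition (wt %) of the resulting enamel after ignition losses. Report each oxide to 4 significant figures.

The working math runs at exact precision from start to finish. The intermediate values are displayed with 4-significant-digit rounding across the worked steps; each reported value is rounded once only; the derived quantities (yield, the totals, LOI, net glass mass, the four compositions) are carried from the weighed amounts on 527.8 pbw of glass at exact precision, as they appear in question or answer.
Oxide masses out of the charge:
  Al2O3: 137.9·0.6519 + 347.2·0.003000 = 90.94 pbw
  SiO2: 347.2·0.9951 + 51.35·0.5124 = 371.8 pbw
  BaO: 51.74·0.7755 = 40.12 pbw
  CaO: 51.35·0.4846 = 24.88 pbw
LOI: 137.9·0.3481 + 347.2·0.001900 + 51.74·0.2245 + 51.35·0.003000 = 60.43 pbw
The glass mass, total less LOI, = 588.2 − 60.43 = 527.8 pbw (matching Σ of the oxides)
wt %: oxide over glass, times 100

Glass mass = 527.8 pbw (batch 588.2 − LOI 60.43).
Composition: Al2O3 17.23%, SiO2 70.45%, BaO 7.603%, CaO 4.715%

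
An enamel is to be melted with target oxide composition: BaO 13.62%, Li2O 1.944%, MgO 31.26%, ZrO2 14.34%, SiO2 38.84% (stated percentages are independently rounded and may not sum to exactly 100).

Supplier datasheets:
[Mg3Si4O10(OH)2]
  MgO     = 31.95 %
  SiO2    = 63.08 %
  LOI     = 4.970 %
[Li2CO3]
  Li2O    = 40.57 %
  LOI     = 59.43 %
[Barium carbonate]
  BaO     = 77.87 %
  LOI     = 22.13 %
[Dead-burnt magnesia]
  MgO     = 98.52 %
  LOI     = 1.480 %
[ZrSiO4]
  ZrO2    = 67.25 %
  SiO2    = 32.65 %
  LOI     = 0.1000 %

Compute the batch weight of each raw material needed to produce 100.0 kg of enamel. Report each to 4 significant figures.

Batch per 100.0 kg enamel:
  Mg3Si4O10(OH)2: 50.54 kg
  Li2CO3: 4.792 kg
  Barium carbonate: 17.49 kg
  Dead-burnt magnesia: 15.34 kg
  ZrSiO4: 21.32 kg
Total batch = 109.5 kg; LOI loss = 9.479 kg; yield = 91.34%

Values along the way are shown rounded to four significant figures on the page; the whole derivation runs at exact precision at every stage — every reported value is rounded a single time; the derived quantities (five oxide percentages, the totals, ignition loss, glass mass, yield) are recomputed starting from the weights per 100.0 kg of glass in full precision exactly as printed in the question or the answer.
The oxide mass targets at 100.0 kg enamel:
  BaO: 13.62% × 100.0 = 13.62 kg
  Li2O: 1.944% × 100.0 = 1.944 kg
  MgO: 31.26% × 100.0 = 31.26 kg
  ZrO2: 14.34% × 100.0 = 14.34 kg
  SiO2: 38.84% × 100.0 = 38.84 kg
Verifying the oxide balance applying the batch weights above, for the quoted basis mass (each sum matches its target mass given rounding of the digits):
  BaO: 17.49·0.7787 = 13.62 kg (target 13.62 kg)
  Li2O: 4.792·0.4057 = 1.944 kg (target 1.944 kg)
  MgO: 50.54·0.3195 + 15.34·0.9852 = 31.26 kg (target 31.26 kg)
  ZrO2: 21.32·0.6725 = 14.34 kg (target 14.34 kg)
  SiO2: 50.54·0.6308 + 21.32·0.3265 = 38.84 kg (target 38.84 kg)
Glass mass check: net batch after ignition = 100.0 kg (targets for the oxides total 100.0 kg; the stated basis being 100.0 kg — gaps are rounding artifacts).
Batch total: Σ batch = 109.5 kg; the LOI term Σ batch·LOI equals 9.479 kg; yield: glass divided by total = 91.34%.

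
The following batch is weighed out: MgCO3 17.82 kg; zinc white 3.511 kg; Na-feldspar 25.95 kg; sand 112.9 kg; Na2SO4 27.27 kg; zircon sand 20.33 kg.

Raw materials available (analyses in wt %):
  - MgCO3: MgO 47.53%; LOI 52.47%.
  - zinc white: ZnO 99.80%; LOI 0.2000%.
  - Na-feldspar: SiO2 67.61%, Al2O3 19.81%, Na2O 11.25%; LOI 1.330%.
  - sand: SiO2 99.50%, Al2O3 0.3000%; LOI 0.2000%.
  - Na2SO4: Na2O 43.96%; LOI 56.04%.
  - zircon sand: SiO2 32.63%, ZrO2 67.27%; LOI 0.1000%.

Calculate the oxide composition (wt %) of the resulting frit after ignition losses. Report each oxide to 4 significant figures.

All internal work carries exact precision through every step — the intermediate values are displayed, rounded to 4 significant digits, in the printout — exactly one rounding is applied to each reported value — all derived quantities (totals, yield, ignition loss, glass mass, the six compositions) are re-derived at exact precision from the weighed amounts per 182.6 kg of glass, exactly as shown in either problem or answer.
Per-oxide mass from batch:
  ZnO: 3.511·0.9980 = 3.504 kg
  SiO2: 25.95·0.6761 + 112.9·0.9950 + 20.33·0.3263 = 136.5 kg
  ZrO2: 20.33·0.6727 = 13.68 kg
  MgO: 17.82·0.4753 = 8.470 kg
  Al2O3: 25.95·0.1981 + 112.9·0.003000 = 5.479 kg
  Na2O: 25.95·0.1125 + 27.27·0.4396 = 14.91 kg
LOI: 17.82·0.5247 + 3.511·0.002000 + 25.95·0.01330 + 112.9·0.002000 + 27.27·0.5604 + 20.33·0.001000 = 25.23 kg
The glass mass, total less LOI, = 207.8 − 25.23 = 182.6 kg (= the summed oxide contributions)
percent by weight: oxide/glass ×100

Glass mass = 182.6 kg (batch 207.8 − LOI 25.23).
Composition: ZnO 1.919%, SiO2 74.78%, ZrO2 7.492%, MgO 4.640%, Al2O3 3.002%, Na2O 8.166%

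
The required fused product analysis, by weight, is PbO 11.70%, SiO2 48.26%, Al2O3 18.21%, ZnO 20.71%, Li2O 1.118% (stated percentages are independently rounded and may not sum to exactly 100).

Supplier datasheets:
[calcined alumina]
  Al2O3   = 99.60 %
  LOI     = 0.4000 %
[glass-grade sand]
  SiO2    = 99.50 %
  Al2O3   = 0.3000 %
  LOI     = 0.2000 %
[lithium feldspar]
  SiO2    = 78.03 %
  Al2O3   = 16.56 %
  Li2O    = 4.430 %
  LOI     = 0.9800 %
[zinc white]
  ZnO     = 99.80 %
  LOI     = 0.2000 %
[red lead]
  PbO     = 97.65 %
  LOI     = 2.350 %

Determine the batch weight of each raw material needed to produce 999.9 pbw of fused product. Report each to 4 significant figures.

Batch per 999.9 pbw fused product:
  calcined alumina: 140.0 pbw
  glass-grade sand: 287.1 pbw
  lithium feldspar: 252.3 pbw
  zinc white: 207.5 pbw
  red lead: 119.8 pbw
Total batch = 1007 pbw; LOI loss = 6.837 pbw; yield = 99.32%

All internal work keeps full float precision from first step to last — the intermediate values are displayed with 4-significant-figure rounding when written out; each reported figure takes just one rounding. Derived quantities, including the five compositions, glass mass, totals, the yield, ignition loss, are recomputed starting from the weights for 999.9 pbw of glass at full precision as set out in either problem or answer.
Target masses of each oxide per 999.9 pbw fused product:
  PbO: 11.70% × 999.9 = 117.0 pbw
  SiO2: 48.26% × 999.9 = 482.6 pbw
  Al2O3: 18.21% × 999.9 = 182.1 pbw
  ZnO: 20.71% × 999.9 = 207.1 pbw
  Li2O: 1.118% × 999.9 = 11.18 pbw
Oxide-by-oxide audit applying the batch weights above, under the basis named above (sums match the target masses net of answer rounding effects):
  PbO: 119.8·0.9765 = 117.0 pbw (target 117.0 pbw)
  SiO2: 287.1·0.9950 + 252.3·0.7803 = 482.5 pbw (target 482.6 pbw)
  Al2O3: 140.0·0.9960 + 287.1·0.003000 + 252.3·0.1656 = 182.1 pbw (target 182.1 pbw)
  ZnO: 207.5·0.9980 = 207.1 pbw (target 207.1 pbw)
  Li2O: 252.3·0.04430 = 11.18 pbw (target 11.18 pbw)
Glass-mass sanity pass: the batch minus its LOI: 999.9 pbw (summing oxide targets gives 999.9 pbw; with the basis standing at 999.9 pbw — gaps are rounding artifacts).
Batch grand total — Σ batch = 1007 pbw; LOI removed, Σ of batch·LOI: 6.837 pbw; yield = glass ÷ total batch = 99.32%.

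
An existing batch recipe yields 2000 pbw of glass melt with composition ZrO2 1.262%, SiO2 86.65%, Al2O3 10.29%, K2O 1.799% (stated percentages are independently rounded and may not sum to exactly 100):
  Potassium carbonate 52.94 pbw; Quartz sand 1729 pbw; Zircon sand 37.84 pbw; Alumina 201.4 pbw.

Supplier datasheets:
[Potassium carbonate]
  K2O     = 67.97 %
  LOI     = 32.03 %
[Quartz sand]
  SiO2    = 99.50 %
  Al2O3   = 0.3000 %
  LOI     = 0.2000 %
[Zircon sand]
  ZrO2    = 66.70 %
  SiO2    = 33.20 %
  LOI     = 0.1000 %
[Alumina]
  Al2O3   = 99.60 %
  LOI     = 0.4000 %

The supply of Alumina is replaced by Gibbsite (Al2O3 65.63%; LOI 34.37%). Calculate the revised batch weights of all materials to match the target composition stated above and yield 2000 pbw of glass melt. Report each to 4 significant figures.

Revised batch per 2000 pbw glass melt:
  Potassium carbonate: 52.94 pbw
  Quartz sand: 1729 pbw
  Zircon sand: 37.84 pbw
  Gibbsite: 305.7 pbw
Total batch = 2125 pbw; LOI loss = 125.5 pbw

All internal work carries full float precision through every step. The intermediate values are displayed rounded off to 4 significant figures alongside each step. Every reported figure is rounded exactly once. The derived quantities are rebuilt at full float precision (the four compositions, totals, ignition loss, the yield, glass mass) from the weighed amounts at 2000 pbw of glass as they appear in either problem or answer.
Per-oxide target masses for 2000 pbw glass melt:
  ZrO2: 1.262% × 2000 = 25.24 pbw
  SiO2: 86.65% × 2000 = 1733 pbw
  Al2O3: 10.29% × 2000 = 205.8 pbw
  K2O: 1.799% × 2000 = 35.98 pbw
Per-oxide balance check with the batch weights as given, versus the basis set out (target by target, the sums agree inside rounding margins):
  ZrO2: 37.84·0.6670 = 25.24 pbw (target 25.24 pbw)
  SiO2: 1729·0.9950 + 37.84·0.3320 = 1733 pbw (target 1733 pbw)
  Al2O3: 1729·0.003000 + 305.7·0.6563 = 205.8 pbw (target 205.8 pbw)
  K2O: 52.94·0.6797 = 35.98 pbw (target 35.98 pbw)
Mass balance on the glass: whole batch net of LOI = 2000 pbw (the Σ of target masses is 2000 pbw; against the stated basis, 2000 pbw — deltas are rounding alone).
Total batch = Σ batch = 2125 pbw; LOI loss = Σ batch·LOI = 125.5 pbw; glass ÷ batch gives a yield of 94.09%.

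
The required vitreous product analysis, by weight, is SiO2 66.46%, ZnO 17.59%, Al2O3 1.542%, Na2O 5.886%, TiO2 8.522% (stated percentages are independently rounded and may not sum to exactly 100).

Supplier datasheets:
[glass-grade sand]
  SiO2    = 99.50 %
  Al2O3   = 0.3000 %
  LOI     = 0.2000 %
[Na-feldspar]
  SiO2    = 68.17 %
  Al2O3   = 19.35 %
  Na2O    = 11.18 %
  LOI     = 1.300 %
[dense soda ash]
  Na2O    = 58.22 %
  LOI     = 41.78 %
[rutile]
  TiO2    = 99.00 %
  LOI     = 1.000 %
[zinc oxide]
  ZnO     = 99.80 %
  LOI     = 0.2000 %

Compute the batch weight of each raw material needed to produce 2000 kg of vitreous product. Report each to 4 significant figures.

Batch per 2000 kg vitreous product:
  glass-grade sand: 1240 kg
  Na-feldspar: 140.2 kg
  dense soda ash: 175.3 kg
  rutile: 172.2 kg
  zinc oxide: 352.5 kg
Total batch = 2080 kg; LOI loss = 79.97 kg; yield = 96.16%

Values along the way appear rounded to 4 significant digits within the worked lines. Each numeric step carries full precision through every step. Each reported figure receives exactly one rounding — all derived quantities are rebuilt in exact precision (glass mass, the five compositions, ignition loss, totals, yield) from the weighed amounts on 2000 kg of glass exactly as shown in the problem or answer text.
Oxide-by-oxide targets in 2000 kg vitreous product:
  SiO2: 66.46% × 2000 = 1329 kg
  ZnO: 17.59% × 2000 = 351.8 kg
  Al2O3: 1.542% × 2000 = 30.84 kg
  Na2O: 5.886% × 2000 = 117.7 kg
  TiO2: 8.522% × 2000 = 170.4 kg
Per-oxide balance check using the reported weights, relative to the basis at hand (oxide sums agree with the targets net of answer rounding effects):
  SiO2: 1240·0.9950 + 140.2·0.6817 = 1329 kg (target 1329 kg)
  ZnO: 352.5·0.9980 = 351.8 kg (target 351.8 kg)
  Al2O3: 1240·0.003000 + 140.2·0.1935 = 30.85 kg (target 30.84 kg)
  Na2O: 140.2·0.1118 + 175.3·0.5822 = 117.7 kg (target 117.7 kg)
  TiO2: 172.2·0.9900 = 170.5 kg (target 170.4 kg)
Consistency of the glass mass: total batch − LOI = 2000 kg (targets for the oxides total 2000 kg; against the stated basis, 2000 kg — gaps are rounding artifacts).
Adding the batch up: Σ batch = 2080 kg; LOI removed, Σ of batch·LOI: 79.97 kg; the yield ratio, glass ÷ batch: 96.16%.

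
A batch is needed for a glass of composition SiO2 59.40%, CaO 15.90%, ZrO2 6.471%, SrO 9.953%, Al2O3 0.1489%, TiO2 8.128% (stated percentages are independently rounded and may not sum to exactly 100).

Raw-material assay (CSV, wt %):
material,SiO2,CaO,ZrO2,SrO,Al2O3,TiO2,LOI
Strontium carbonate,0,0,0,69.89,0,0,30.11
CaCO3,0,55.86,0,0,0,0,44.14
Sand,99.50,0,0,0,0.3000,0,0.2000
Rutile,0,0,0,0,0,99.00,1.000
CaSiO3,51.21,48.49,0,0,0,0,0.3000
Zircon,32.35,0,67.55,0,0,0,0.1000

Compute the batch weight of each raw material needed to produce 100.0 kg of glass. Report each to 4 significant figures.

Batch per 100.0 kg glass:
  Strontium carbonate: 14.24 kg
  CaCO3: 16.74 kg
  Sand: 49.63 kg
  Rutile: 8.210 kg
  CaSiO3: 13.50 kg
  Zircon: 9.580 kg
Total batch = 111.9 kg; LOI loss = 11.91 kg; yield = 89.36%

The intermediate values are displayed (rounded to 4 significant figures) on the page — each numeric step holds exact precision throughout — a single rounding yields each reported number. The derived quantities (glass mass, LOI, yield, totals, six oxide percentages) are recomputed from the weighed amounts on 100.0 kg of glass in exact precision, as they appear in problem or answer.
The oxide mass targets at 100.0 kg glass:
  SiO2: 59.40% × 100.0 = 59.40 kg
  CaO: 15.90% × 100.0 = 15.90 kg
  ZrO2: 6.471% × 100.0 = 6.471 kg
  SrO: 9.953% × 100.0 = 9.953 kg
  Al2O3: 0.1489% × 100.0 = 0.1489 kg
  TiO2: 8.128% × 100.0 = 8.128 kg
Verifying the oxide balance using the reported weights, against the basis in use (summed amounts equal target values modulo rounding of the values):
  SiO2: 49.63·0.9950 + 13.50·0.5121 + 9.580·0.3235 = 59.39 kg (target 59.40 kg)
  CaO: 16.74·0.5586 + 13.50·0.4849 = 15.90 kg (target 15.90 kg)
  ZrO2: 9.580·0.6755 = 6.471 kg (target 6.471 kg)
  SrO: 14.24·0.6989 = 9.952 kg (target 9.953 kg)
  Al2O3: 49.63·0.003000 = 0.1489 kg (target 0.1489 kg)
  TiO2: 8.210·0.9900 = 8.128 kg (target 8.128 kg)
Glass-mass sanity pass: net batch after ignition = 99.99 kg (the targets, summed, come to 100.0 kg; with the basis standing at 100.0 kg — a pure rounding effect).
Adding the batch up: Σ batch = 111.9 kg; ignition loss, Σ(batch × LOI) = 11.91 kg; yield = glass ÷ total batch = 89.36%.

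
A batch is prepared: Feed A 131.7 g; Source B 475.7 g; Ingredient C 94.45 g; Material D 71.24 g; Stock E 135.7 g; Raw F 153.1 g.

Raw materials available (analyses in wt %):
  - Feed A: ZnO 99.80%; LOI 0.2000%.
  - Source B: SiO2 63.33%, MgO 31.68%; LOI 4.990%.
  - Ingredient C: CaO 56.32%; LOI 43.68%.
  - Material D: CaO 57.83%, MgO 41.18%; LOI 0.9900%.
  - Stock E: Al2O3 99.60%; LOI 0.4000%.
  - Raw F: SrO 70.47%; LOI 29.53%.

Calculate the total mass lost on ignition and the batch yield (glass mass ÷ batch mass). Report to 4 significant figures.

Intermediates are shown rounded to 4 significant figures in the printout. The whole derivation runs at exact precision in all steps — every reported result is rounded once only. The derived quantities, which include the six compositions, ignition loss, net glass mass, totals, the yield, are rebuilt in full float precision, as quoted within the problem or the answer, using the weight values per 950.2 g of glass.
LOI of each material in turn:
  Feed A: 131.7 × 0.002000 = 0.2634 g
  Source B: 475.7 × 0.04990 = 23.74 g
  Ingredient C: 94.45 × 0.4368 = 41.26 g
  Material D: 71.24 × 0.009900 = 0.7053 g
  Stock E: 135.7 × 0.004000 = 0.5428 g
  Raw F: 153.1 × 0.2953 = 45.21 g
Total LOI = 111.7 g
Glass = batch − LOI = 1062 − 111.7 = 950.2 g

LOI loss = 111.7 g; glass = 950.2 g; yield = 89.48%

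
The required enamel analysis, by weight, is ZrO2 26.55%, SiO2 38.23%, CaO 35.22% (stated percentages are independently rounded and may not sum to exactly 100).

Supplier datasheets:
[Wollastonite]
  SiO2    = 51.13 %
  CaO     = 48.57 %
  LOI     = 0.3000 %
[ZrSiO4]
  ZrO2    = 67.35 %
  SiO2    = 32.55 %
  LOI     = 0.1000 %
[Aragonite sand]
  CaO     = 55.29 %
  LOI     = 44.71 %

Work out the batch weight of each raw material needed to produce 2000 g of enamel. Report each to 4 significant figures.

Batch per 2000 g enamel:
  Wollastonite: 993.5 g
  ZrSiO4: 788.4 g
  Aragonite sand: 401.3 g
Total batch = 2183 g; LOI loss = 183.2 g; yield = 91.61%

Every computation maintains exact precision at each step. The intermediate values are displayed, with 4-significant-digit rounding, when written out; every reported figure takes a single rounding; all derived quantities (three oxide percentages, ignition loss, the totals, yield, net glass mass) are rebuilt starting from the weights on 2000 g of glass in full precision exactly as shown in problem or answer.
Per-oxide target masses for 2000 g enamel:
  ZrO2: 26.55% × 2000 = 531.0 g
  SiO2: 38.23% × 2000 = 764.6 g
  CaO: 35.22% × 2000 = 704.4 g
A balance pass over the oxides, using the reported weights, for the quoted basis mass (sum by sum, the targets are met inside rounding margins):
  ZrO2: 788.4·0.6735 = 531.0 g (target 531.0 g)
  SiO2: 993.5·0.5113 + 788.4·0.3255 = 764.6 g (target 764.6 g)
  CaO: 993.5·0.4857 + 401.3·0.5529 = 704.4 g (target 704.4 g)
Glass mass check: Σ batch − LOI loss = 2000 g (per-oxide target masses sum to 2000 g; versus the stated basis of 2000 g — rounding explains the deltas).
Total batch = Σ batch = 2183 g; LOI removed, Σ of batch·LOI: 183.2 g; yield: glass divided by total = 91.61%.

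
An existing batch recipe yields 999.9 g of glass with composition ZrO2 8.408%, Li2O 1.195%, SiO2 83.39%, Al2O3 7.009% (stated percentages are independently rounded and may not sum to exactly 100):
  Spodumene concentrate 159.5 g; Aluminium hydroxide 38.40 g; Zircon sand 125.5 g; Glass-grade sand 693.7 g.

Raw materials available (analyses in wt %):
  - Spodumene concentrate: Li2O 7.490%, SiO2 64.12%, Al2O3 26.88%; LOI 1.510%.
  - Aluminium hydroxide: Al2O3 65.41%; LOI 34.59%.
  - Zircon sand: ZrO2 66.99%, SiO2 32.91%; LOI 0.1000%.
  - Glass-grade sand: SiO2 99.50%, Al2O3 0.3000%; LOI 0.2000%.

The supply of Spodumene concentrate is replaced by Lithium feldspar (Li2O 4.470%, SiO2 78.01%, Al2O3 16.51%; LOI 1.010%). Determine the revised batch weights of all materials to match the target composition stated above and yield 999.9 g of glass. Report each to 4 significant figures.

Revised batch per 999.9 g glass:
  Lithium feldspar: 267.3 g
  Aluminium hydroxide: 36.98 g
  Zircon sand: 125.5 g
  Glass-grade sand: 586.9 g
Total batch = 1017 g; LOI loss = 16.79 g

Each numeric step keeps full precision through the solve; mid-chain values are printed rounded to four significant digits. A single rounding finalizes every reported value; the derived quantities are rebuilt at full float precision (the four compositions, the totals, LOI, net glass mass, yield) starting from the weights for 999.9 g of glass, as set out in the question or the answer.
Per-oxide target masses for 999.9 g glass:
  ZrO2: 8.408% × 999.9 = 84.07 g
  Li2O: 1.195% × 999.9 = 11.95 g
  SiO2: 83.39% × 999.9 = 833.8 g
  Al2O3: 7.009% × 999.9 = 70.08 g
Sums-versus-targets review from the weights as reported, per the basis as stated (sums match the target masses given rounding of the digits):
  ZrO2: 125.5·0.6699 = 84.07 g (target 84.07 g)
  Li2O: 267.3·0.04470 = 11.95 g (target 11.95 g)
  SiO2: 267.3·0.7801 + 125.5·0.3291 + 586.9·0.9950 = 833.8 g (target 833.8 g)
  Al2O3: 267.3·0.1651 + 36.98·0.6541 + 586.9·0.003000 = 70.08 g (target 70.08 g)
Glass-mass sanity pass: the batch minus its LOI: 999.9 g (the targets, summed, come to 999.9 g; the stated basis being 999.9 g — rounding explains the deltas).
Adding the batch up: Σ batch = 1017 g; LOI loss = Σ batch·LOI = 16.79 g; glass ÷ batch gives a yield of 98.35%.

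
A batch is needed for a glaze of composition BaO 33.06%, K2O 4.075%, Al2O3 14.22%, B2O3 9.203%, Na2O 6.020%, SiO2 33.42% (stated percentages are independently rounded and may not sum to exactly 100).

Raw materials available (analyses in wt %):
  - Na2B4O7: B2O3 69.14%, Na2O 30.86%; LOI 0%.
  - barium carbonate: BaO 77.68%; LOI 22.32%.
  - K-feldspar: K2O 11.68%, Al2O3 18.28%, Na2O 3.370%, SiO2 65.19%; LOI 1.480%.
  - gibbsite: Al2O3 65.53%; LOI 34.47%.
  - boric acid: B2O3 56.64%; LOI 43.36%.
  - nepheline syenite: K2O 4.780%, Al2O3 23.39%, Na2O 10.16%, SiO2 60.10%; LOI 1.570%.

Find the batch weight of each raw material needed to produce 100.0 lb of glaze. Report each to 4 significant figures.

Batch per 100.0 lb glaze:
  Na2B4O7: 6.608 lb
  barium carbonate: 42.56 lb
  K-feldspar: 21.82 lb
  gibbsite: 4.212 lb
  boric acid: 8.182 lb
  nepheline syenite: 31.94 lb
Total batch = 115.3 lb; LOI loss = 15.32 lb; yield = 86.71%

The working math carries full precision from first step to last — in-progress results appear, rounded to four significant digits, in the printout; each reported value is rounded a single time. Derived quantities are carried from the batch weights for 100.0 lb of glass at exact precision (ignition loss, totals, the six compositions, net glass mass, the yield), as quoted within the problem or the answer.
Oxide mass targets, per 100.0 lb glaze:
  BaO: 33.06% × 100.0 = 33.06 lb
  K2O: 4.075% × 100.0 = 4.075 lb
  Al2O3: 14.22% × 100.0 = 14.22 lb
  B2O3: 9.203% × 100.0 = 9.203 lb
  Na2O: 6.020% × 100.0 = 6.020 lb
  SiO2: 33.42% × 100.0 = 33.42 lb
Checking each oxide sum given the weights on record, versus the basis set out (target by target, the sums agree net of answer rounding effects):
  BaO: 42.56·0.7768 = 33.06 lb (target 33.06 lb)
  K2O: 21.82·0.1168 + 31.94·0.04780 = 4.075 lb (target 4.075 lb)
  Al2O3: 21.82·0.1828 + 4.212·0.6553 + 31.94·0.2339 = 14.22 lb (target 14.22 lb)
  B2O3: 6.608·0.6914 + 8.182·0.5664 = 9.203 lb (target 9.203 lb)
  Na2O: 6.608·0.3086 + 21.82·0.03370 + 31.94·0.1016 = 6.020 lb (target 6.020 lb)
  SiO2: 21.82·0.6519 + 31.94·0.6010 = 33.42 lb (target 33.42 lb)
Glass-mass bookkeeping: Σ batch − LOI loss = 100.0 lb (the targets, summed, come to 100.0 lb; with the basis standing at 100.0 lb — a pure rounding effect).
Adding the batch up: Σ batch = 115.3 lb; loss to ignition Σ batch·LOI = 15.32 lb; the yield ratio, glass ÷ batch: 86.71%.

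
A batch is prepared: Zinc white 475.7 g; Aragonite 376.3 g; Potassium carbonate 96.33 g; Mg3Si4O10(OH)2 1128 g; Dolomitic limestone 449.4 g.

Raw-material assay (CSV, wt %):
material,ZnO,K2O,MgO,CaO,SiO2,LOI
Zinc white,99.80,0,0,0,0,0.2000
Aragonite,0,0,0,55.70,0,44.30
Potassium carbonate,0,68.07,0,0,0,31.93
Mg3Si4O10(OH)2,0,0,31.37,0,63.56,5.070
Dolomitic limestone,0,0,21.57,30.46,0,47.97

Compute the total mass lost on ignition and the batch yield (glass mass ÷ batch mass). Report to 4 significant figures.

Every computation holds exact precision in every operation; in-progress results are printed with 4-significant-digit rounding in the printout. Each reported value is rounded a single time. Derived quantities (the yield, the totals, glass mass, LOI, five oxide percentages) are computed using the weight values for 2055 g of glass at full precision, as written in either problem or answer.
Per-material ignition loss:
  Zinc white: 475.7 × 0.002000 = 0.9514 g
  Aragonite: 376.3 × 0.4430 = 166.7 g
  Potassium carbonate: 96.33 × 0.3193 = 30.76 g
  Mg3Si4O10(OH)2: 1128 × 0.05070 = 57.19 g
  Dolomitic limestone: 449.4 × 0.4797 = 215.6 g
Total LOI = 471.2 g
Glass = batch − LOI = 2526 − 471.2 = 2055 g

LOI loss = 471.2 g; glass = 2055 g; yield = 81.34%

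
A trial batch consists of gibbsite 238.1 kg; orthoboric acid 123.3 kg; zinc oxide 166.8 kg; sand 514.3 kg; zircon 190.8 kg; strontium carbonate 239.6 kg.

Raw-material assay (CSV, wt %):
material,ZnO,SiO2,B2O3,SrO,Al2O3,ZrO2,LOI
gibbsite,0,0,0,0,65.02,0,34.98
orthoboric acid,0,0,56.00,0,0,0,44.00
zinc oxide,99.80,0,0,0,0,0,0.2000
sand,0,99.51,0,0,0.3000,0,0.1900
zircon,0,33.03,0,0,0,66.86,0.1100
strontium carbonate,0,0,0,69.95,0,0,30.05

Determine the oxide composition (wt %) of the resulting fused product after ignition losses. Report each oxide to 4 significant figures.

Glass mass = 1262 kg (batch 1473 − LOI 211.1).
Composition: ZnO 13.19%, SiO2 45.55%, B2O3 5.472%, SrO 13.28%, Al2O3 12.39%, ZrO2 10.11%

Values along the way appear rounded off to 4 significant digits in the working; the whole derivation keeps exact precision from first step to last. Each reported result takes just one rounding; the derived quantities are re-derived starting from the weights at 1262 kg of glass in full float precision (the yield, net glass mass, LOI, six oxide percentages, the totals) as quoted within the problem or answer text.
Delivered oxide masses:
  ZnO: 166.8·0.9980 = 166.5 kg
  SiO2: 514.3·0.9951 + 190.8·0.3303 = 574.8 kg
  B2O3: 123.3·0.5600 = 69.05 kg
  SrO: 239.6·0.6995 = 167.6 kg
  Al2O3: 238.1·0.6502 + 514.3·0.003000 = 156.4 kg
  ZrO2: 190.8·0.6686 = 127.6 kg
LOI: 238.1·0.3498 + 123.3·0.4400 + 166.8·0.002000 + 514.3·0.001900 + 190.8·0.001100 + 239.6·0.3005 = 211.1 kg
Glass = total batch minus LOI = 1473 − 211.1 = 1262 kg (consistent with Σ oxide mass)
wt %: oxide over glass, times 100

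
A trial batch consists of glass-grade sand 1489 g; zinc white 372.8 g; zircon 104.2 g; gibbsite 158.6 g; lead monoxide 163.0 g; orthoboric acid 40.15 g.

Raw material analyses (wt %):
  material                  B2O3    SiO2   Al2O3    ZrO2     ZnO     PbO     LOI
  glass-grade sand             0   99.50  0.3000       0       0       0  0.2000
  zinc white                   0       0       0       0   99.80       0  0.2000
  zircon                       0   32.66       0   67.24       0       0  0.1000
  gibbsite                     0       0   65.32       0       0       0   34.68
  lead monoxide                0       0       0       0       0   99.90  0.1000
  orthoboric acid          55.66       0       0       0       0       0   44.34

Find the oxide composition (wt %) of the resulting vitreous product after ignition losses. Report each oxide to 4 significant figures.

Glass mass = 2251 g (batch 2328 − LOI 76.80).
Composition: B2O3 0.9928%, SiO2 67.33%, Al2O3 4.801%, ZrO2 3.113%, ZnO 16.53%, PbO 7.234%

Values along the way appear, with 4-significant-digit rounding, between the steps; each numeric step holds full float precision through the solve — a single rounding produces every reported value; all derived quantities are re-derived at full precision (the totals, yield, net glass mass, LOI, the six compositions) from the weighed amounts on 2251 g of glass, exactly as shown in problem or answer.
Delivered oxide masses:
  B2O3: 40.15·0.5566 = 22.35 g
  SiO2: 1489·0.9950 + 104.2·0.3266 = 1516 g
  Al2O3: 1489·0.003000 + 158.6·0.6532 = 108.1 g
  ZrO2: 104.2·0.6724 = 70.06 g
  ZnO: 372.8·0.9980 = 372.1 g
  PbO: 163.0·0.9990 = 162.8 g
LOI: 1489·0.002000 + 372.8·0.002000 + 104.2·0.001000 + 158.6·0.3468 + 163.0·0.001000 + 40.15·0.4434 = 76.80 g
The glass mass, total less LOI, = 2328 − 76.80 = 2251 g (consistent with Σ oxide mass)
percent by weight: oxide/glass ×100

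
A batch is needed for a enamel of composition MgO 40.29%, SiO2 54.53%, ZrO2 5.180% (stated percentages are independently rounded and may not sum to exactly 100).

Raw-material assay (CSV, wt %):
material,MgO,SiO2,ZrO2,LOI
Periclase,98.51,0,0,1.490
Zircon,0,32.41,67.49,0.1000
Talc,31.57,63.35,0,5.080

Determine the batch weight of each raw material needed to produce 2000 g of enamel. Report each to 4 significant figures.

Batch per 2000 g enamel:
  Periclase: 291.4 g
  Zircon: 153.5 g
  Talc: 1643 g
Total batch = 2088 g; LOI loss = 87.96 g; yield = 95.79%

In-progress results are displayed rounded off to 4 significant figures alongside each step; each numeric step holds full float precision in every operation. Every reported result includes exactly one rounding — all derived quantities, including the yield, three oxide percentages, net glass mass, ignition loss, totals, are re-derived from the weighed amounts on 2000 g of glass at full float precision, as they appear in the problem or answer text.
Oxide-by-oxide targets in 2000 g enamel:
  MgO: 40.29% × 2000 = 805.8 g
  SiO2: 54.53% × 2000 = 1091 g
  ZrO2: 5.180% × 2000 = 103.6 g
Verifying the oxide balance from the weights as reported, relative to the basis at hand (each sum matches its target mass up to rounding of the answer):
  MgO: 291.4·0.9851 + 1643·0.3157 = 805.8 g (target 805.8 g)
  SiO2: 153.5·0.3241 + 1643·0.6335 = 1091 g (target 1091 g)
  ZrO2: 153.5·0.6749 = 103.6 g (target 103.6 g)
Glass-mass sanity pass: total batch − LOI = 2000 g (targets for the oxides total 2000 g; basis as stated: 2000 g — rounding explains the deltas).
Total batch = Σ batch = 2088 g; Σ batch·LOI gives LOI loss = 87.96 g; yield, glass over the total, = 95.79%.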